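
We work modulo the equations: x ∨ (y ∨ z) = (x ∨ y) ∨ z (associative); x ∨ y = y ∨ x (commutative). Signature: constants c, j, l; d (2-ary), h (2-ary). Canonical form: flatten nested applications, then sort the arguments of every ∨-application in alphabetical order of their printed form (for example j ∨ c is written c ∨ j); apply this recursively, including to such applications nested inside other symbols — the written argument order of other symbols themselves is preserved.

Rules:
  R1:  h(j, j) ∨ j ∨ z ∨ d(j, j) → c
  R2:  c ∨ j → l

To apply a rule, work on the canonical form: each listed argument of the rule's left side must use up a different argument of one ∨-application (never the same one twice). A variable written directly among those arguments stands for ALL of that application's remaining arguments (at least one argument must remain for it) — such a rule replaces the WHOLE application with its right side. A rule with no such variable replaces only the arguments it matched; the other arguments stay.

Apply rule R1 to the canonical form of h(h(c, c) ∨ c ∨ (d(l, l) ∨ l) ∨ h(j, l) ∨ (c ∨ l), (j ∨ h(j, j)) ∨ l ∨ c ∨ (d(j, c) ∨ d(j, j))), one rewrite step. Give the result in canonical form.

Canonical form:  h(c ∨ c ∨ d(l, l) ∨ h(c, c) ∨ h(j, l) ∨ l ∨ l, c ∨ d(j, c) ∨ d(j, j) ∨ h(j, j) ∨ j ∨ l)
Match R1:  consume d(j, j), h(j, j), j;  z := c ∨ d(j, c) ∨ l
The variable takes the whole remainder — replace the entire application.
Result:  h(c ∨ c ∨ d(l, l) ∨ h(c, c) ∨ h(j, l) ∨ l ∨ l, c)

Answer: h(c ∨ c ∨ d(l, l) ∨ h(c, c) ∨ h(j, l) ∨ l ∨ l, c)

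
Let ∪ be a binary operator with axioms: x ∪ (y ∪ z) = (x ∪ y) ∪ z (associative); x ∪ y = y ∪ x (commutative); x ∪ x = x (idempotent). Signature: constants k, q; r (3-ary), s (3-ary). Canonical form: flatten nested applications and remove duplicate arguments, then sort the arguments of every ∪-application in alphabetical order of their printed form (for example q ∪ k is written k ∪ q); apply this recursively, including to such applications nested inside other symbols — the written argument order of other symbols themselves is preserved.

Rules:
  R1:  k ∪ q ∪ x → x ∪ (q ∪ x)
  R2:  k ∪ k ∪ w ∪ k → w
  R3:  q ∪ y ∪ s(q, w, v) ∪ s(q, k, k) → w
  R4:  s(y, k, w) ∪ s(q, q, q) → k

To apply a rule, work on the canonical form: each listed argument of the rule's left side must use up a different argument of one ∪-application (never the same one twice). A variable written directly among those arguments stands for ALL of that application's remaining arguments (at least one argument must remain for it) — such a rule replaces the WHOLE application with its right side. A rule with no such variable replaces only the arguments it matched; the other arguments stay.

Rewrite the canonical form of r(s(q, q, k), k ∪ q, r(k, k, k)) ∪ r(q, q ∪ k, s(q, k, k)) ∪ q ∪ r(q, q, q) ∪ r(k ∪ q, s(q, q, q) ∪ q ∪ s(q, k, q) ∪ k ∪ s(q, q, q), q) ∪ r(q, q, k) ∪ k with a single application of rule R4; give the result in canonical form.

Canonical form:  k ∪ q ∪ r(k ∪ q, k ∪ q ∪ s(q, k, q) ∪ s(q, q, q), q) ∪ r(q, k ∪ q, s(q, k, k)) ∪ r(q, q, k) ∪ r(q, q, q) ∪ r(s(q, q, k), k ∪ q, r(k, k, k))
R4 matches:  uses s(q, k, q), s(q, q, q);  w := q, y := q
Result:  k ∪ q ∪ r(k ∪ q, k ∪ q, q) ∪ r(q, k ∪ q, s(q, k, k)) ∪ r(q, q, k) ∪ r(q, q, q) ∪ r(s(q, q, k), k ∪ q, r(k, k, k))

Answer: k ∪ q ∪ r(k ∪ q, k ∪ q, q) ∪ r(q, k ∪ q, s(q, k, k)) ∪ r(q, q, k) ∪ r(q, q, q) ∪ r(s(q, q, k), k ∪ q, r(k, k, k))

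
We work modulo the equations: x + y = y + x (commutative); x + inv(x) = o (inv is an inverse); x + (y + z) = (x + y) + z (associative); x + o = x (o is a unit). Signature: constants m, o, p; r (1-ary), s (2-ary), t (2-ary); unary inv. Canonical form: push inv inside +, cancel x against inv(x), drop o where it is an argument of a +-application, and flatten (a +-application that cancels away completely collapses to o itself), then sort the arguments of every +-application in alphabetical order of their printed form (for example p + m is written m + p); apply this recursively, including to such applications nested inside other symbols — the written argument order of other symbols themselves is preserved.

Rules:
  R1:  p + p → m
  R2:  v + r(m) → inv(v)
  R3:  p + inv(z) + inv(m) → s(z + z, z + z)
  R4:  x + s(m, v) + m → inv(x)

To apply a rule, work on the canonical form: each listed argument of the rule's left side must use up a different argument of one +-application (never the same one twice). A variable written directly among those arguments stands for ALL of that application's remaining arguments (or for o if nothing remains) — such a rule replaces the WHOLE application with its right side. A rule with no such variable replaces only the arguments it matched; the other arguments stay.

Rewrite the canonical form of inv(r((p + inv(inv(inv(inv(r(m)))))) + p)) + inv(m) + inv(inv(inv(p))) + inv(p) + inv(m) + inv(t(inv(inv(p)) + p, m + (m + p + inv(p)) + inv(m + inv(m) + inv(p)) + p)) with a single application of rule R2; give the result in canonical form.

Answer: inv(m) + inv(m) + inv(p) + inv(p) + inv(r(inv(p) + inv(p))) + inv(t(p + p, m + m + p + p))

Derivation:
Canonical form:  inv(m) + inv(m) + inv(p) + inv(p) + inv(r(p + p + r(m))) + inv(t(p + p, m + m + p + p))
R2 matches:  uses r(m);  v := p + p
Every leftover argument binds to the variable; the entire application is replaced.
New term:  inv(m) + inv(m) + inv(p) + inv(p) + inv(r(inv(p) + inv(p))) + inv(t(p + p, m + m + p + p))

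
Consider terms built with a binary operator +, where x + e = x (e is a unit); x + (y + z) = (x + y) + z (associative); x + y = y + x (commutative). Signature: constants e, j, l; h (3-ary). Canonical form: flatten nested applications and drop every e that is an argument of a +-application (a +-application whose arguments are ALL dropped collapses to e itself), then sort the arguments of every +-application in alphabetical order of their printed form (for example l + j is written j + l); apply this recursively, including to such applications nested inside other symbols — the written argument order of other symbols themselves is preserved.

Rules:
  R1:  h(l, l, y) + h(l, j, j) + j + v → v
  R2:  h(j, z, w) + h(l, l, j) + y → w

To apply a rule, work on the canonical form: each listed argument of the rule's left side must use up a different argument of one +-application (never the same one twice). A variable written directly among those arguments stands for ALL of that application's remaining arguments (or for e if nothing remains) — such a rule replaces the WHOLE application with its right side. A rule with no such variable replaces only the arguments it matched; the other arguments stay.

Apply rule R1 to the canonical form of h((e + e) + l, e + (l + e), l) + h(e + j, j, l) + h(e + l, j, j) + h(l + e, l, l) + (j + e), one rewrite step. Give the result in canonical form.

Answer: h(j, j, l) + h(l, l, l)

Derivation:
Canonical form:  h(j, j, l) + h(l, j, j) + h(l, l, l) + h(l, l, l) + j
Match R1:  consume h(l, j, j), h(l, l, l), j;  v := h(j, j, l) + h(l, l, l), y := l
The extension variable absorbs all remaining arguments, so the whole application is rewritten.
Giving:  h(j, j, l) + h(l, l, l)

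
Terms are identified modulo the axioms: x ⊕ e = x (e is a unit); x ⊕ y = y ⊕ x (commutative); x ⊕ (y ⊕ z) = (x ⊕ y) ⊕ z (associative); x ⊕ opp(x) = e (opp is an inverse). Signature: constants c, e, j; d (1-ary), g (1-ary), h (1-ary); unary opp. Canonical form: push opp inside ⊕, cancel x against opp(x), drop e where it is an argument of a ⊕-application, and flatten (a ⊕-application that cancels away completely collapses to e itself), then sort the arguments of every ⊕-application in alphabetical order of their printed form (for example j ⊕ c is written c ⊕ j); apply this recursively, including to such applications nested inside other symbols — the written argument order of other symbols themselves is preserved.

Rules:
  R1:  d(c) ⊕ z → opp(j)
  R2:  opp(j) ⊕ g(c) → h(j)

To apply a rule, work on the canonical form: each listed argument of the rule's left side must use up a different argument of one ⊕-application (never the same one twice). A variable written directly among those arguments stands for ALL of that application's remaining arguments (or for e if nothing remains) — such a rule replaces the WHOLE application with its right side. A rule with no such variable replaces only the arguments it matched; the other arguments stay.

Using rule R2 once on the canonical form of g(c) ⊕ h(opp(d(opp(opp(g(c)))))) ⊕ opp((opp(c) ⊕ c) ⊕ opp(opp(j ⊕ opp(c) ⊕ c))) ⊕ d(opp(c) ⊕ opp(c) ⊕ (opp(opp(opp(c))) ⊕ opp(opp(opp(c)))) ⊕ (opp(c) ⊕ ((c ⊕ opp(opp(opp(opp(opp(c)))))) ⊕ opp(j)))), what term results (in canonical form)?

Answer: d(opp(c) ⊕ opp(c) ⊕ opp(c) ⊕ opp(c) ⊕ opp(c) ⊕ opp(j)) ⊕ h(j) ⊕ h(opp(d(g(c))))

Derivation:
Canonical form:  d(opp(c) ⊕ opp(c) ⊕ opp(c) ⊕ opp(c) ⊕ opp(c) ⊕ opp(j)) ⊕ g(c) ⊕ h(opp(d(g(c)))) ⊕ opp(j)
Match R2:  consume g(c), opp(j)
Giving:  d(opp(c) ⊕ opp(c) ⊕ opp(c) ⊕ opp(c) ⊕ opp(c) ⊕ opp(j)) ⊕ h(j) ⊕ h(opp(d(g(c))))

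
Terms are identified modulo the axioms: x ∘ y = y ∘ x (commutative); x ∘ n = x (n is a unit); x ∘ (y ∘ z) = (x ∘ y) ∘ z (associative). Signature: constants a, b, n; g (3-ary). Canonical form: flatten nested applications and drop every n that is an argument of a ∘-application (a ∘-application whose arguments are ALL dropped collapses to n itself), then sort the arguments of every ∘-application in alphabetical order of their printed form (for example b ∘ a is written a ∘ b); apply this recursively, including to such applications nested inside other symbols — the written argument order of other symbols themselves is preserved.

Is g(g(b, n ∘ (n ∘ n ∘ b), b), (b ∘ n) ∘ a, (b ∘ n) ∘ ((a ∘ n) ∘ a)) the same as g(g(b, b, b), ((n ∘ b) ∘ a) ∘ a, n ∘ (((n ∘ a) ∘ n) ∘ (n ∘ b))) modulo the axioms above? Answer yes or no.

Answer: no — g(g(b, b, b), a ∘ b, a ∘ a ∘ b) vs g(g(b, b, b), a ∘ a ∘ b, a ∘ b)

Derivation:
Left:  g(g(b, n ∘ (n ∘ n ∘ b), b), (b ∘ n) ∘ a, (b ∘ n) ∘ ((a ∘ n) ∘ a))
  Descend into:  (b ∘ n) ∘ ((a ∘ n) ∘ a)
  Flatten:  b ∘ n ∘ a ∘ n ∘ a
  Unit:  drop n (×2)
  Sort arguments:  a ∘ a ∘ b
  Reassemble:  g(g(b, b, b), a ∘ b, a ∘ a ∘ b)
Right:  g(g(b, b, b), ((n ∘ b) ∘ a) ∘ a, n ∘ (((n ∘ a) ∘ n) ∘ (n ∘ b)))
  Descend into:  n ∘ (((n ∘ a) ∘ n) ∘ (n ∘ b))
  Flatten:  n ∘ n ∘ a ∘ n ∘ n ∘ b
  Unit:  drop n (×4)
  Sort:  a ∘ b
  Rebuild:  g(g(b, b, b), a ∘ a ∘ b, a ∘ b)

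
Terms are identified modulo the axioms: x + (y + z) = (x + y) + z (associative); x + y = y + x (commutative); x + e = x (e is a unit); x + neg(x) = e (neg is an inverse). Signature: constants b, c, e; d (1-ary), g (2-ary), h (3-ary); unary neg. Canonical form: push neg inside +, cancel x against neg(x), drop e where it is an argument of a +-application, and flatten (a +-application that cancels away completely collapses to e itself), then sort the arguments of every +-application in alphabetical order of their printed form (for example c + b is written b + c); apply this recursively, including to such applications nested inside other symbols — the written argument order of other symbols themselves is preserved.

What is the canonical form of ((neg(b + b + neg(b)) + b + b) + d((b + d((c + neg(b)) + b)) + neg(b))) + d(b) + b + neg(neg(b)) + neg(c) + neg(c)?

Answer: b + b + b + d(b) + d(d(c)) + neg(c) + neg(c)

Derivation:
Push neg inside:  distribute neg over + and collapse double neg
Collect:  b + b + b + d(d(c)) + d(b) + neg(c) + neg(c)
Sort:  b + b + b + d(b) + d(d(c)) + neg(c) + neg(c)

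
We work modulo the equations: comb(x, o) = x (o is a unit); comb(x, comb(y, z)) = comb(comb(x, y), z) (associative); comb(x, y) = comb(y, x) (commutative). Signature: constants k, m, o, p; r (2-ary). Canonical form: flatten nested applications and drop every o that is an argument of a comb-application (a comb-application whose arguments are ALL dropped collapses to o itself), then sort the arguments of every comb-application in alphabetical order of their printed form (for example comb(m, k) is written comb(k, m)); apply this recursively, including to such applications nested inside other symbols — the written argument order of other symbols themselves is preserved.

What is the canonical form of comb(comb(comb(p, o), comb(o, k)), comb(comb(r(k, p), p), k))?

Answer: comb(k, k, p, p, r(k, p))

Derivation:
Merge nested applications:  comb(p, o, o, k, r(k, p), p, k)
Unit:  drop o (×2)
Sort arguments:  comb(k, k, p, p, r(k, p))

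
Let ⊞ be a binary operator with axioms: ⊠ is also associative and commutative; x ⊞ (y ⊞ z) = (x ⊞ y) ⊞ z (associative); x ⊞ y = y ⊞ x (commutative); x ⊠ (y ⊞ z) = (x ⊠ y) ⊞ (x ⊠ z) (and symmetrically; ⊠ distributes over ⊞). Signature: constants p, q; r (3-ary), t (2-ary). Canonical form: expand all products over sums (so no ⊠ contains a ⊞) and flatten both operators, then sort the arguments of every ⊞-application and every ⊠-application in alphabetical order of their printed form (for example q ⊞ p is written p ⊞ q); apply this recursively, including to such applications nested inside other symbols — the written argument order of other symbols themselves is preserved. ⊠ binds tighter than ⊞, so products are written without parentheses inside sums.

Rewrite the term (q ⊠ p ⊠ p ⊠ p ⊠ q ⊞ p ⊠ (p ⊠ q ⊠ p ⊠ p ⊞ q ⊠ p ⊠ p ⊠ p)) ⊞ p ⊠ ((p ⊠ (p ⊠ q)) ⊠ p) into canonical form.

Answer: p ⊠ p ⊠ p ⊠ p ⊠ q ⊞ p ⊠ p ⊠ p ⊠ p ⊠ q ⊞ p ⊠ p ⊠ p ⊠ p ⊠ q ⊞ p ⊠ p ⊠ p ⊠ q ⊠ q

Derivation:
Distribute:  p ⊠ p ⊠ p ⊠ q ⊠ q ⊞ p ⊠ p ⊠ p ⊠ p ⊠ q ⊞ p ⊠ p ⊠ p ⊠ p ⊠ q ⊞ p ⊠ p ⊠ p ⊠ p ⊠ q
Sort arguments:  p ⊠ p ⊠ p ⊠ p ⊠ q ⊞ p ⊠ p ⊠ p ⊠ p ⊠ q ⊞ p ⊠ p ⊠ p ⊠ p ⊠ q ⊞ p ⊠ p ⊠ p ⊠ q ⊠ q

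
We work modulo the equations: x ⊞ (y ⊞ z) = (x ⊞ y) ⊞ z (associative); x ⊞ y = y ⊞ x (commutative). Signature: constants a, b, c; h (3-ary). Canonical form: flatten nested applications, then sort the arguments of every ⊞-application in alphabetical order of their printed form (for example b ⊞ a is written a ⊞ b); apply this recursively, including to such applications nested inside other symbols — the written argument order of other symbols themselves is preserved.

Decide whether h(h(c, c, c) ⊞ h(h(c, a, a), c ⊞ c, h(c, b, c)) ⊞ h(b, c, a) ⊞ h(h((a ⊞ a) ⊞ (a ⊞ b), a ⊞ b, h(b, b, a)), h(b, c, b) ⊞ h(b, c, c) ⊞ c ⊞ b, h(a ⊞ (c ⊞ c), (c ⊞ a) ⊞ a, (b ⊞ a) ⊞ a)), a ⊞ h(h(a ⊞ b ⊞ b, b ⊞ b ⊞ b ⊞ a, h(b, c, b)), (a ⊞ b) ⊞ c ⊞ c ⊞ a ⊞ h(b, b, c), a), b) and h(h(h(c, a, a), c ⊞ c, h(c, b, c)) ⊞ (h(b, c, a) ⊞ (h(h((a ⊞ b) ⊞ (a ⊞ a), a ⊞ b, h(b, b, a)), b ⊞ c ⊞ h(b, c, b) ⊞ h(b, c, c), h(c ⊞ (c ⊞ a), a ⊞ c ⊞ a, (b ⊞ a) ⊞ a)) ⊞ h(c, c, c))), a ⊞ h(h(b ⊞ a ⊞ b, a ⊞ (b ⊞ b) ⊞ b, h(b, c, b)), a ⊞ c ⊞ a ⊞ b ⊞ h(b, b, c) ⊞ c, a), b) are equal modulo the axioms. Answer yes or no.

Left:  h(h(c, c, c) ⊞ h(h(c, a, a), c ⊞ c, h(c, b, c)) ⊞ h(b, c, a) ⊞ h(h((a ⊞ a) ⊞ (a ⊞ b), a ⊞ b, h(b, b, a)), h(b, c, b) ⊞ h(b, c, c) ⊞ c ⊞ b, h(a ⊞ (c ⊞ c), (c ⊞ a) ⊞ a, (b ⊞ a) ⊞ a)), a ⊞ h(h(a ⊞ b ⊞ b, b ⊞ b ⊞ b ⊞ a, h(b, c, b)), (a ⊞ b) ⊞ c ⊞ c ⊞ a ⊞ h(b, b, c), a), b)
  Descend into:  h(c, c, c) ⊞ h(h(c, a, a), c ⊞ c, h(c, b, c)) ⊞ h(b, c, a) ⊞ h(h((a ⊞ a) ⊞ (a ⊞ b), a ⊞ b, h(b, b, a)), h(b, c, b) ⊞ h(b, c, c) ⊞ c ⊞ b, h(a ⊞ (c ⊞ c), (c ⊞ a) ⊞ a, (b ⊞ a) ⊞ a))
  Canonicalize subterm:  h(h((a ⊞ a) ⊞ (a ⊞ b), a ⊞ b, h(b, b, a)), h(b, c, b) ⊞ h(b, c, c) ⊞ c ⊞ b, h(a ⊞ (c ⊞ c), (c ⊞ a) ⊞ a, (b ⊞ a) ⊞ a))  →  h(h(a ⊞ a ⊞ a ⊞ b, a ⊞ b, h(b, b, a)), b ⊞ c ⊞ h(b, c, b) ⊞ h(b, c, c), h(a ⊞ c ⊞ c, a ⊞ a ⊞ c, a ⊞ a ⊞ b))
  Order the arguments:  h(b, c, a) ⊞ h(c, c, c) ⊞ h(h(a ⊞ a ⊞ a ⊞ b, a ⊞ b, h(b, b, a)), b ⊞ c ⊞ h(b, c, b) ⊞ h(b, c, c), h(a ⊞ c ⊞ c, a ⊞ a ⊞ c, a ⊞ a ⊞ b)) ⊞ h(h(c, a, a), c ⊞ c, h(c, b, c))
  Reassemble:  h(h(b, c, a) ⊞ h(c, c, c) ⊞ h(h(a ⊞ a ⊞ a ⊞ b, a ⊞ b, h(b, b, a)), b ⊞ c ⊞ h(b, c, b) ⊞ h(b, c, c), h(a ⊞ c ⊞ c, a ⊞ a ⊞ c, a ⊞ a ⊞ b)) ⊞ h(h(c, a, a), c ⊞ c, h(c, b, c)), a ⊞ h(h(a ⊞ b ⊞ b, a ⊞ b ⊞ b ⊞ b, h(b, c, b)), a ⊞ a ⊞ b ⊞ c ⊞ c ⊞ h(b, b, c), a), b)
Right:  h(h(h(c, a, a), c ⊞ c, h(c, b, c)) ⊞ (h(b, c, a) ⊞ (h(h((a ⊞ b) ⊞ (a ⊞ a), a ⊞ b, h(b, b, a)), b ⊞ c ⊞ h(b, c, b) ⊞ h(b, c, c), h(c ⊞ (c ⊞ a), a ⊞ c ⊞ a, (b ⊞ a) ⊞ a)) ⊞ h(c, c, c))), a ⊞ h(h(b ⊞ a ⊞ b, a ⊞ (b ⊞ b) ⊞ b, h(b, c, b)), a ⊞ c ⊞ a ⊞ b ⊞ h(b, b, c) ⊞ c, a), b)
  Descend into:  h(h(c, a, a), c ⊞ c, h(c, b, c)) ⊞ (h(b, c, a) ⊞ (h(h((a ⊞ b) ⊞ (a ⊞ a), a ⊞ b, h(b, b, a)), b ⊞ c ⊞ h(b, c, b) ⊞ h(b, c, c), h(c ⊞ (c ⊞ a), a ⊞ c ⊞ a, (b ⊞ a) ⊞ a)) ⊞ h(c, c, c)))
  Flatten:  h(h(c, a, a), c ⊞ c, h(c, b, c)) ⊞ h(b, c, a) ⊞ h(h((a ⊞ b) ⊞ (a ⊞ a), a ⊞ b, h(b, b, a)), b ⊞ c ⊞ h(b, c, b) ⊞ h(b, c, c), h(c ⊞ (c ⊞ a), a ⊞ c ⊞ a, (b ⊞ a) ⊞ a)) ⊞ h(c, c, c)
  Inside:  h(h((a ⊞ b) ⊞ (a ⊞ a), a ⊞ b, h(b, b, a)), b ⊞ c ⊞ h(b, c, b) ⊞ h(b, c, c), h(c ⊞ (c ⊞ a), a ⊞ c ⊞ a, (b ⊞ a) ⊞ a))  →  h(h(a ⊞ a ⊞ a ⊞ b, a ⊞ b, h(b, b, a)), b ⊞ c ⊞ h(b, c, b) ⊞ h(b, c, c), h(a ⊞ c ⊞ c, a ⊞ a ⊞ c, a ⊞ a ⊞ b))
  Sort arguments:  h(b, c, a) ⊞ h(c, c, c) ⊞ h(h(a ⊞ a ⊞ a ⊞ b, a ⊞ b, h(b, b, a)), b ⊞ c ⊞ h(b, c, b) ⊞ h(b, c, c), h(a ⊞ c ⊞ c, a ⊞ a ⊞ c, a ⊞ a ⊞ b)) ⊞ h(h(c, a, a), c ⊞ c, h(c, b, c))
  Rebuild:  h(h(b, c, a) ⊞ h(c, c, c) ⊞ h(h(a ⊞ a ⊞ a ⊞ b, a ⊞ b, h(b, b, a)), b ⊞ c ⊞ h(b, c, b) ⊞ h(b, c, c), h(a ⊞ c ⊞ c, a ⊞ a ⊞ c, a ⊞ a ⊞ b)) ⊞ h(h(c, a, a), c ⊞ c, h(c, b, c)), a ⊞ h(h(a ⊞ b ⊞ b, a ⊞ b ⊞ b ⊞ b, h(b, c, b)), a ⊞ a ⊞ b ⊞ c ⊞ c ⊞ h(b, b, c), a), b)

Answer: yes — both canonical forms are h(h(b, c, a) ⊞ h(c, c, c) ⊞ h(h(a ⊞ a ⊞ a ⊞ b, a ⊞ b, h(b, b, a)), b ⊞ c ⊞ h(b, c, b) ⊞ h(b, c, c), h(a ⊞ c ⊞ c, a ⊞ a ⊞ c, a ⊞ a ⊞ b)) ⊞ h(h(c, a, a), c ⊞ c, h(c, b, c)), a ⊞ h(h(a ⊞ b ⊞ b, a ⊞ b ⊞ b ⊞ b, h(b, c, b)), a ⊞ a ⊞ b ⊞ c ⊞ c ⊞ h(b, b, c), a), b)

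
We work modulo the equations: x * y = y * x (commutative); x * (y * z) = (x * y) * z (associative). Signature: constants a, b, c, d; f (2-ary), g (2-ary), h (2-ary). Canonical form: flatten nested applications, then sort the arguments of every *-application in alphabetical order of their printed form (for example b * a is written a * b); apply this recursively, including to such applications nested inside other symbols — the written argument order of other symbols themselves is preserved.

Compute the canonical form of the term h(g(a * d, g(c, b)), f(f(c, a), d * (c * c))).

Answer: h(g(a * d, g(c, b)), f(f(c, a), c * c * d))

Derivation:
Descend into:  d * (c * c)
Merge nested applications:  d * c * c
Order the arguments:  c * c * d
Put back:  h(g(a * d, g(c, b)), f(f(c, a), c * c * d))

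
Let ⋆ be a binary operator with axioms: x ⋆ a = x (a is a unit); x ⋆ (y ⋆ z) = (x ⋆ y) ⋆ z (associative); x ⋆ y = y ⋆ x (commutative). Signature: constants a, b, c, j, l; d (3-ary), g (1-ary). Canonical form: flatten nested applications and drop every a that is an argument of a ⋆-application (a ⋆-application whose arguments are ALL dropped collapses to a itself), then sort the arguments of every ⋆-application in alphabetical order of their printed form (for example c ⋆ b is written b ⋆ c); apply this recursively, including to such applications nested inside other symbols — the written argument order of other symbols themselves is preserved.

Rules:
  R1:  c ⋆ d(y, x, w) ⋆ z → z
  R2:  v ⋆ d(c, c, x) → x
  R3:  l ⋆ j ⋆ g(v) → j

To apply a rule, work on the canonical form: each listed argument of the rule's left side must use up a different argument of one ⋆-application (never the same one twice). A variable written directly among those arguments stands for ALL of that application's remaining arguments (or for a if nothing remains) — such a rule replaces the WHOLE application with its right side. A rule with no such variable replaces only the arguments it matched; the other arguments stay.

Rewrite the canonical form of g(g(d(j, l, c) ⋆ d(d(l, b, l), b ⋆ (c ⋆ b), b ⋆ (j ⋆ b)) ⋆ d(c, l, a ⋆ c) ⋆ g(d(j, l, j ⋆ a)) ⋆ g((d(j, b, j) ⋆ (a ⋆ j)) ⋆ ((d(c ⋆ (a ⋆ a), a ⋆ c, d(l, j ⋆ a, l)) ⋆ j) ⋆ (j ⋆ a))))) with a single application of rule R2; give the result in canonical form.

Canonical form:  g(g(d(c, l, c) ⋆ d(d(l, b, l), b ⋆ b ⋆ c, b ⋆ b ⋆ j) ⋆ d(j, l, c) ⋆ g(d(c, c, d(l, j, l)) ⋆ d(j, b, j) ⋆ j ⋆ j ⋆ j) ⋆ g(d(j, l, j))))
R2 matches:  uses d(c, c, d(l, j, l));  v := d(j, b, j) ⋆ j ⋆ j ⋆ j, x := d(l, j, l)
The extension variable absorbs all remaining arguments, so the whole application is rewritten.
Giving:  g(g(d(c, l, c) ⋆ d(d(l, b, l), b ⋆ b ⋆ c, b ⋆ b ⋆ j) ⋆ d(j, l, c) ⋆ g(d(j, l, j)) ⋆ g(d(l, j, l))))

Answer: g(g(d(c, l, c) ⋆ d(d(l, b, l), b ⋆ b ⋆ c, b ⋆ b ⋆ j) ⋆ d(j, l, c) ⋆ g(d(j, l, j)) ⋆ g(d(l, j, l))))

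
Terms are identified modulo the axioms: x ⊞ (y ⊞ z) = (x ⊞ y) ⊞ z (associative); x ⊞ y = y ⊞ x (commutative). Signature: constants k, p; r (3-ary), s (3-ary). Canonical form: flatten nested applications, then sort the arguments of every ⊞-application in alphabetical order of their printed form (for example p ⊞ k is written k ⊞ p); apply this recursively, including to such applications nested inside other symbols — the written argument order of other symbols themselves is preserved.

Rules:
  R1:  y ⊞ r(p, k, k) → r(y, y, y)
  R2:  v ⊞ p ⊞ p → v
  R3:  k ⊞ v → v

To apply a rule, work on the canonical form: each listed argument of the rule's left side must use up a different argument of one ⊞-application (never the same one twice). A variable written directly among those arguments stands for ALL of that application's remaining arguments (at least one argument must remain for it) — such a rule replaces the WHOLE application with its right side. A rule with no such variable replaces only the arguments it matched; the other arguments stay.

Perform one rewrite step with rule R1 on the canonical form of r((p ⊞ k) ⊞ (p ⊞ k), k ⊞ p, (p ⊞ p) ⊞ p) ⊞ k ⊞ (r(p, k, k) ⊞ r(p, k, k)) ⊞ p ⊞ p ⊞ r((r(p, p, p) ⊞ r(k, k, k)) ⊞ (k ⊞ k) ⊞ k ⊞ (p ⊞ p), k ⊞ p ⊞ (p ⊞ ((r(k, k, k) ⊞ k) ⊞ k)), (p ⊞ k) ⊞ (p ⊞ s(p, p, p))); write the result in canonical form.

Canonical form:  k ⊞ p ⊞ p ⊞ r(k ⊞ k ⊞ k ⊞ p ⊞ p ⊞ r(k, k, k) ⊞ r(p, p, p), k ⊞ k ⊞ k ⊞ p ⊞ p ⊞ r(k, k, k), k ⊞ p ⊞ p ⊞ s(p, p, p)) ⊞ r(k ⊞ k ⊞ p ⊞ p, k ⊞ p, p ⊞ p ⊞ p) ⊞ r(p, k, k) ⊞ r(p, k, k)
Match R1:  consume r(p, k, k);  y := k ⊞ p ⊞ p ⊞ r(k ⊞ k ⊞ k ⊞ p ⊞ p ⊞ r(k, k, k) ⊞ r(p, p, p), k ⊞ k ⊞ k ⊞ p ⊞ p ⊞ r(k, k, k), k ⊞ p ⊞ p ⊞ s(p, p, p)) ⊞ r(k ⊞ k ⊞ p ⊞ p, k ⊞ p, p ⊞ p ⊞ p) ⊞ r(p, k, k)
The variable takes the whole remainder — replace the entire application.
New term:  r(k ⊞ p ⊞ p ⊞ r(k ⊞ k ⊞ k ⊞ p ⊞ p ⊞ r(k, k, k) ⊞ r(p, p, p), k ⊞ k ⊞ k ⊞ p ⊞ p ⊞ r(k, k, k), k ⊞ p ⊞ p ⊞ s(p, p, p)) ⊞ r(k ⊞ k ⊞ p ⊞ p, k ⊞ p, p ⊞ p ⊞ p) ⊞ r(p, k, k), k ⊞ p ⊞ p ⊞ r(k ⊞ k ⊞ k ⊞ p ⊞ p ⊞ r(k, k, k) ⊞ r(p, p, p), k ⊞ k ⊞ k ⊞ p ⊞ p ⊞ r(k, k, k), k ⊞ p ⊞ p ⊞ s(p, p, p)) ⊞ r(k ⊞ k ⊞ p ⊞ p, k ⊞ p, p ⊞ p ⊞ p) ⊞ r(p, k, k), k ⊞ p ⊞ p ⊞ r(k ⊞ k ⊞ k ⊞ p ⊞ p ⊞ r(k, k, k) ⊞ r(p, p, p), k ⊞ k ⊞ k ⊞ p ⊞ p ⊞ r(k, k, k), k ⊞ p ⊞ p ⊞ s(p, p, p)) ⊞ r(k ⊞ k ⊞ p ⊞ p, k ⊞ p, p ⊞ p ⊞ p) ⊞ r(p, k, k))

Answer: r(k ⊞ p ⊞ p ⊞ r(k ⊞ k ⊞ k ⊞ p ⊞ p ⊞ r(k, k, k) ⊞ r(p, p, p), k ⊞ k ⊞ k ⊞ p ⊞ p ⊞ r(k, k, k), k ⊞ p ⊞ p ⊞ s(p, p, p)) ⊞ r(k ⊞ k ⊞ p ⊞ p, k ⊞ p, p ⊞ p ⊞ p) ⊞ r(p, k, k), k ⊞ p ⊞ p ⊞ r(k ⊞ k ⊞ k ⊞ p ⊞ p ⊞ r(k, k, k) ⊞ r(p, p, p), k ⊞ k ⊞ k ⊞ p ⊞ p ⊞ r(k, k, k), k ⊞ p ⊞ p ⊞ s(p, p, p)) ⊞ r(k ⊞ k ⊞ p ⊞ p, k ⊞ p, p ⊞ p ⊞ p) ⊞ r(p, k, k), k ⊞ p ⊞ p ⊞ r(k ⊞ k ⊞ k ⊞ p ⊞ p ⊞ r(k, k, k) ⊞ r(p, p, p), k ⊞ k ⊞ k ⊞ p ⊞ p ⊞ r(k, k, k), k ⊞ p ⊞ p ⊞ s(p, p, p)) ⊞ r(k ⊞ k ⊞ p ⊞ p, k ⊞ p, p ⊞ p ⊞ p) ⊞ r(p, k, k))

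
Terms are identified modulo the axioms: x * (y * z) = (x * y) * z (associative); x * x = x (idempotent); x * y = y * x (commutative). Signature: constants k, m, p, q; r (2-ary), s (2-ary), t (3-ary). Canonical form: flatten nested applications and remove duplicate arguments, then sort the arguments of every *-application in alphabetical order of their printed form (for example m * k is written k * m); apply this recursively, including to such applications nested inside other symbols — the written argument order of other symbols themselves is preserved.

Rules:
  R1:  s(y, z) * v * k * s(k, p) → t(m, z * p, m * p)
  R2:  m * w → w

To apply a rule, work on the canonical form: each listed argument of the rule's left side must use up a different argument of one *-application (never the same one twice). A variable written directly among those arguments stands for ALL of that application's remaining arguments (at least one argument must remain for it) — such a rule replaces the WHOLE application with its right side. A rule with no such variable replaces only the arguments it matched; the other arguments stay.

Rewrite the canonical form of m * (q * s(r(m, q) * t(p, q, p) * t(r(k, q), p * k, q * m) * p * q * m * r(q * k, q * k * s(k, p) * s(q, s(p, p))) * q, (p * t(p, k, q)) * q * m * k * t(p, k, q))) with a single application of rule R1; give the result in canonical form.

Canonical form:  m * q * s(m * p * q * r(k * q, k * q * s(k, p) * s(q, s(p, p))) * r(m, q) * t(p, q, p) * t(r(k, q), k * p, m * q), k * m * p * q * t(p, k, q))
Apply R1:  consuming k, s(k, p), s(q, s(p, p));  v := q, y := q, z := s(p, p)
The extension variable absorbs all remaining arguments, so the whole application is rewritten.
New term:  m * q * s(m * p * q * r(k * q, t(m, p * s(p, p), m * p)) * r(m, q) * t(p, q, p) * t(r(k, q), k * p, m * q), k * m * p * q * t(p, k, q))

Answer: m * q * s(m * p * q * r(k * q, t(m, p * s(p, p), m * p)) * r(m, q) * t(p, q, p) * t(r(k, q), k * p, m * q), k * m * p * q * t(p, k, q))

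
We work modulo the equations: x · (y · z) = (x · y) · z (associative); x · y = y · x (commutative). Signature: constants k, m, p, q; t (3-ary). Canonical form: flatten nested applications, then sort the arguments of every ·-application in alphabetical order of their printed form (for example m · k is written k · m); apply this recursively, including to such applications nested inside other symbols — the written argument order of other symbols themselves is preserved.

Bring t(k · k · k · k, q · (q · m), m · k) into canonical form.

Answer: t(k · k · k · k, m · q · q, k · m)

Derivation:
Work inside:  q · (q · m)
Flatten:  q · q · m
Order the arguments:  m · q · q
Reassemble:  t(k · k · k · k, m · q · q, k · m)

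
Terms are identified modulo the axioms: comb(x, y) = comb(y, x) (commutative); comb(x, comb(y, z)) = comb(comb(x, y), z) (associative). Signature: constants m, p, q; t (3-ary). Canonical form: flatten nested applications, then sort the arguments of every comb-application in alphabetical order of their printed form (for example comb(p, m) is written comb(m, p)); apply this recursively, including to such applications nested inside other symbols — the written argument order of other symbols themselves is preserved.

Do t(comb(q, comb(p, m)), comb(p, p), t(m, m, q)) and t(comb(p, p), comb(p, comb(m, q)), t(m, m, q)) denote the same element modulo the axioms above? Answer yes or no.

Left:  t(comb(q, comb(p, m)), comb(p, p), t(m, m, q))
  Work inside:  comb(q, comb(p, m))
  Un-nest:  comb(q, p, m)
  Sort:  comb(m, p, q)
  Put back:  t(comb(m, p, q), comb(p, p), t(m, m, q))
Right:  t(comb(p, p), comb(p, comb(m, q)), t(m, m, q))
  Focus inside:  comb(p, comb(m, q))
  Merge nested applications:  comb(p, m, q)
  Sort:  comb(m, p, q)
  Reassemble:  t(comb(p, p), comb(m, p, q), t(m, m, q))

Answer: no — t(comb(m, p, q), comb(p, p), t(m, m, q)) vs t(comb(p, p), comb(m, p, q), t(m, m, q))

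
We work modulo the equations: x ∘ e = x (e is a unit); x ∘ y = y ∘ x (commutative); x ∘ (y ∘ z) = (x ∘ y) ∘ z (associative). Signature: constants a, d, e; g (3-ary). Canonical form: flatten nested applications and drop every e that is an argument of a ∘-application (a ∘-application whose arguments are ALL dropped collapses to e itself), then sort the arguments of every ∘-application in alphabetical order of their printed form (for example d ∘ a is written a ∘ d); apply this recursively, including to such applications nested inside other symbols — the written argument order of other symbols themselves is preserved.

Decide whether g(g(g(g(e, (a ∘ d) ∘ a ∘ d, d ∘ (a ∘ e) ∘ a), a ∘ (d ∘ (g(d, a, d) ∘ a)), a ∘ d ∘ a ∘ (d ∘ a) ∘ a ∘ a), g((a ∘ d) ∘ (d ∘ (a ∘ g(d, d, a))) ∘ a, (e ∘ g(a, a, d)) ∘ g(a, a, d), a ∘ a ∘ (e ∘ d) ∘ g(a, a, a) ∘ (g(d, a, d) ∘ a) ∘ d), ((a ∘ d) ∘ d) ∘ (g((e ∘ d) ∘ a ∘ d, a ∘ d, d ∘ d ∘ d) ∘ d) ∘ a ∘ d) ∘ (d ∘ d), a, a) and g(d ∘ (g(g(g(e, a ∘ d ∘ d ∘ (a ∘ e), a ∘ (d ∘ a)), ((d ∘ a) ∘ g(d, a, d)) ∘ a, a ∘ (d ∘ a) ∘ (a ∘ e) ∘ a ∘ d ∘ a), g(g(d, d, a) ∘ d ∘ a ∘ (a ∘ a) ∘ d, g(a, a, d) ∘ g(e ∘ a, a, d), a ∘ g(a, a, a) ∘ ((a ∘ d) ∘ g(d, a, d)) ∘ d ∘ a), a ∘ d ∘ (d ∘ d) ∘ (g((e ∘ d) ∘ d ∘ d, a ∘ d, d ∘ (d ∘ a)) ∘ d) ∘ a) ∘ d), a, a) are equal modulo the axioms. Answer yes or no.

Left:  g(g(g(g(e, (a ∘ d) ∘ a ∘ d, d ∘ (a ∘ e) ∘ a), a ∘ (d ∘ (g(d, a, d) ∘ a)), a ∘ d ∘ a ∘ (d ∘ a) ∘ a ∘ a), g((a ∘ d) ∘ (d ∘ (a ∘ g(d, d, a))) ∘ a, (e ∘ g(a, a, d)) ∘ g(a, a, d), a ∘ a ∘ (e ∘ d) ∘ g(a, a, a) ∘ (g(d, a, d) ∘ a) ∘ d), ((a ∘ d) ∘ d) ∘ (g((e ∘ d) ∘ a ∘ d, a ∘ d, d ∘ d ∘ d) ∘ d) ∘ a ∘ d) ∘ (d ∘ d), a, a)
  Descend into:  g(g(g(e, (a ∘ d) ∘ a ∘ d, d ∘ (a ∘ e) ∘ a), a ∘ (d ∘ (g(d, a, d) ∘ a)), a ∘ d ∘ a ∘ (d ∘ a) ∘ a ∘ a), g((a ∘ d) ∘ (d ∘ (a ∘ g(d, d, a))) ∘ a, (e ∘ g(a, a, d)) ∘ g(a, a, d), a ∘ a ∘ (e ∘ d) ∘ g(a, a, a) ∘ (g(d, a, d) ∘ a) ∘ d), ((a ∘ d) ∘ d) ∘ (g((e ∘ d) ∘ a ∘ d, a ∘ d, d ∘ d ∘ d) ∘ d) ∘ a ∘ d) ∘ (d ∘ d)
  Merge nested applications:  g(g(g(e, (a ∘ d) ∘ a ∘ d, d ∘ (a ∘ e) ∘ a), a ∘ (d ∘ (g(d, a, d) ∘ a)), a ∘ d ∘ a ∘ (d ∘ a) ∘ a ∘ a), g((a ∘ d) ∘ (d ∘ (a ∘ g(d, d, a))) ∘ a, (e ∘ g(a, a, d)) ∘ g(a, a, d), a ∘ a ∘ (e ∘ d) ∘ g(a, a, a) ∘ (g(d, a, d) ∘ a) ∘ d), ((a ∘ d) ∘ d) ∘ (g((e ∘ d) ∘ a ∘ d, a ∘ d, d ∘ d ∘ d) ∘ d) ∘ a ∘ d) ∘ d ∘ d
  Inside:  g(g(g(e, (a ∘ d) ∘ a ∘ d, d ∘ (a ∘ e) ∘ a), a ∘ (d ∘ (g(d, a, d) ∘ a)), a ∘ d ∘ a ∘ (d ∘ a) ∘ a ∘ a), g((a ∘ d) ∘ (d ∘ (a ∘ g(d, d, a))) ∘ a, (e ∘ g(a, a, d)) ∘ g(a, a, d), a ∘ a ∘ (e ∘ d) ∘ g(a, a, a) ∘ (g(d, a, d) ∘ a) ∘ d), ((a ∘ d) ∘ d) ∘ (g((e ∘ d) ∘ a ∘ d, a ∘ d, d ∘ d ∘ d) ∘ d) ∘ a ∘ d)  →  g(g(g(e, a ∘ a ∘ d ∘ d, a ∘ a ∘ d), a ∘ a ∘ d ∘ g(d, a, d), a ∘ a ∘ a ∘ a ∘ a ∘ d ∘ d), g(a ∘ a ∘ a ∘ d ∘ d ∘ g(d, d, a), g(a, a, d) ∘ g(a, a, d), a ∘ a ∘ a ∘ d ∘ d ∘ g(a, a, a) ∘ g(d, a, d)), a ∘ a ∘ d ∘ d ∘ d ∘ d ∘ g(a ∘ d ∘ d, a ∘ d, d ∘ d ∘ d))
  Order the arguments:  d ∘ d ∘ g(g(g(e, a ∘ a ∘ d ∘ d, a ∘ a ∘ d), a ∘ a ∘ d ∘ g(d, a, d), a ∘ a ∘ a ∘ a ∘ a ∘ d ∘ d), g(a ∘ a ∘ a ∘ d ∘ d ∘ g(d, d, a), g(a, a, d) ∘ g(a, a, d), a ∘ a ∘ a ∘ d ∘ d ∘ g(a, a, a) ∘ g(d, a, d)), a ∘ a ∘ d ∘ d ∘ d ∘ d ∘ g(a ∘ d ∘ d, a ∘ d, d ∘ d ∘ d))
  Rebuild:  g(d ∘ d ∘ g(g(g(e, a ∘ a ∘ d ∘ d, a ∘ a ∘ d), a ∘ a ∘ d ∘ g(d, a, d), a ∘ a ∘ a ∘ a ∘ a ∘ d ∘ d), g(a ∘ a ∘ a ∘ d ∘ d ∘ g(d, d, a), g(a, a, d) ∘ g(a, a, d), a ∘ a ∘ a ∘ d ∘ d ∘ g(a, a, a) ∘ g(d, a, d)), a ∘ a ∘ d ∘ d ∘ d ∘ d ∘ g(a ∘ d ∘ d, a ∘ d, d ∘ d ∘ d)), a, a)
Right:  g(d ∘ (g(g(g(e, a ∘ d ∘ d ∘ (a ∘ e), a ∘ (d ∘ a)), ((d ∘ a) ∘ g(d, a, d)) ∘ a, a ∘ (d ∘ a) ∘ (a ∘ e) ∘ a ∘ d ∘ a), g(g(d, d, a) ∘ d ∘ a ∘ (a ∘ a) ∘ d, g(a, a, d) ∘ g(e ∘ a, a, d), a ∘ g(a, a, a) ∘ ((a ∘ d) ∘ g(d, a, d)) ∘ d ∘ a), a ∘ d ∘ (d ∘ d) ∘ (g((e ∘ d) ∘ d ∘ d, a ∘ d, d ∘ (d ∘ a)) ∘ d) ∘ a) ∘ d), a, a)
  Focus inside:  d ∘ (g(g(g(e, a ∘ d ∘ d ∘ (a ∘ e), a ∘ (d ∘ a)), ((d ∘ a) ∘ g(d, a, d)) ∘ a, a ∘ (d ∘ a) ∘ (a ∘ e) ∘ a ∘ d ∘ a), g(g(d, d, a) ∘ d ∘ a ∘ (a ∘ a) ∘ d, g(a, a, d) ∘ g(e ∘ a, a, d), a ∘ g(a, a, a) ∘ ((a ∘ d) ∘ g(d, a, d)) ∘ d ∘ a), a ∘ d ∘ (d ∘ d) ∘ (g((e ∘ d) ∘ d ∘ d, a ∘ d, d ∘ (d ∘ a)) ∘ d) ∘ a) ∘ d)
  Flatten:  d ∘ g(g(g(e, a ∘ d ∘ d ∘ (a ∘ e), a ∘ (d ∘ a)), ((d ∘ a) ∘ g(d, a, d)) ∘ a, a ∘ (d ∘ a) ∘ (a ∘ e) ∘ a ∘ d ∘ a), g(g(d, d, a) ∘ d ∘ a ∘ (a ∘ a) ∘ d, g(a, a, d) ∘ g(e ∘ a, a, d), a ∘ g(a, a, a) ∘ ((a ∘ d) ∘ g(d, a, d)) ∘ d ∘ a), a ∘ d ∘ (d ∘ d) ∘ (g((e ∘ d) ∘ d ∘ d, a ∘ d, d ∘ (d ∘ a)) ∘ d) ∘ a) ∘ d
  Simplify inside:  g(g(g(e, a ∘ d ∘ d ∘ (a ∘ e), a ∘ (d ∘ a)), ((d ∘ a) ∘ g(d, a, d)) ∘ a, a ∘ (d ∘ a) ∘ (a ∘ e) ∘ a ∘ d ∘ a), g(g(d, d, a) ∘ d ∘ a ∘ (a ∘ a) ∘ d, g(a, a, d) ∘ g(e ∘ a, a, d), a ∘ g(a, a, a) ∘ ((a ∘ d) ∘ g(d, a, d)) ∘ d ∘ a), a ∘ d ∘ (d ∘ d) ∘ (g((e ∘ d) ∘ d ∘ d, a ∘ d, d ∘ (d ∘ a)) ∘ d) ∘ a)  →  g(g(g(e, a ∘ a ∘ d ∘ d, a ∘ a ∘ d), a ∘ a ∘ d ∘ g(d, a, d), a ∘ a ∘ a ∘ a ∘ a ∘ d ∘ d), g(a ∘ a ∘ a ∘ d ∘ d ∘ g(d, d, a), g(a, a, d) ∘ g(a, a, d), a ∘ a ∘ a ∘ d ∘ d ∘ g(a, a, a) ∘ g(d, a, d)), a ∘ a ∘ d ∘ d ∘ d ∘ d ∘ g(d ∘ d ∘ d, a ∘ d, a ∘ d ∘ d))
  Sort:  d ∘ d ∘ g(g(g(e, a ∘ a ∘ d ∘ d, a ∘ a ∘ d), a ∘ a ∘ d ∘ g(d, a, d), a ∘ a ∘ a ∘ a ∘ a ∘ d ∘ d), g(a ∘ a ∘ a ∘ d ∘ d ∘ g(d, d, a), g(a, a, d) ∘ g(a, a, d), a ∘ a ∘ a ∘ d ∘ d ∘ g(a, a, a) ∘ g(d, a, d)), a ∘ a ∘ d ∘ d ∘ d ∘ d ∘ g(d ∘ d ∘ d, a ∘ d, a ∘ d ∘ d))
  Rebuild:  g(d ∘ d ∘ g(g(g(e, a ∘ a ∘ d ∘ d, a ∘ a ∘ d), a ∘ a ∘ d ∘ g(d, a, d), a ∘ a ∘ a ∘ a ∘ a ∘ d ∘ d), g(a ∘ a ∘ a ∘ d ∘ d ∘ g(d, d, a), g(a, a, d) ∘ g(a, a, d), a ∘ a ∘ a ∘ d ∘ d ∘ g(a, a, a) ∘ g(d, a, d)), a ∘ a ∘ d ∘ d ∘ d ∘ d ∘ g(d ∘ d ∘ d, a ∘ d, a ∘ d ∘ d)), a, a)

Answer: no — g(d ∘ d ∘ g(g(g(e, a ∘ a ∘ d ∘ d, a ∘ a ∘ d), a ∘ a ∘ d ∘ g(d, a, d), a ∘ a ∘ a ∘ a ∘ a ∘ d ∘ d), g(a ∘ a ∘ a ∘ d ∘ d ∘ g(d, d, a), g(a, a, d) ∘ g(a, a, d), a ∘ a ∘ a ∘ d ∘ d ∘ g(a, a, a) ∘ g(d, a, d)), a ∘ a ∘ d ∘ d ∘ d ∘ d ∘ g(a ∘ d ∘ d, a ∘ d, d ∘ d ∘ d)), a, a) vs g(d ∘ d ∘ g(g(g(e, a ∘ a ∘ d ∘ d, a ∘ a ∘ d), a ∘ a ∘ d ∘ g(d, a, d), a ∘ a ∘ a ∘ a ∘ a ∘ d ∘ d), g(a ∘ a ∘ a ∘ d ∘ d ∘ g(d, d, a), g(a, a, d) ∘ g(a, a, d), a ∘ a ∘ a ∘ d ∘ d ∘ g(a, a, a) ∘ g(d, a, d)), a ∘ a ∘ d ∘ d ∘ d ∘ d ∘ g(d ∘ d ∘ d, a ∘ d, a ∘ d ∘ d)), a, a)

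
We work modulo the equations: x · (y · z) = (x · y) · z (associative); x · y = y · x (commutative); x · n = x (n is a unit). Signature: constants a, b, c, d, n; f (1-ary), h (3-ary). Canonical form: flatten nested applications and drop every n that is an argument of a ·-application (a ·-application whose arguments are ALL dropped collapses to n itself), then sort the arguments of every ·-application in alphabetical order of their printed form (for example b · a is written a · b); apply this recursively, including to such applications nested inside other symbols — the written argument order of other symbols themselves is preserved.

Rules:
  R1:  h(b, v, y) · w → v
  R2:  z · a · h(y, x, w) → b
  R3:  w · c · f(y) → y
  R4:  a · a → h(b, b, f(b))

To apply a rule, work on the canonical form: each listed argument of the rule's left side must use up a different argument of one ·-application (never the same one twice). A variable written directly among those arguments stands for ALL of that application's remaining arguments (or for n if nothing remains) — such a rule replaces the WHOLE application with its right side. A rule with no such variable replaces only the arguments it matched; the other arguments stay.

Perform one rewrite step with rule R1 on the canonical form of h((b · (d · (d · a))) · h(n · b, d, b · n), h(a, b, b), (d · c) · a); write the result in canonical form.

Canonical form:  h(a · b · d · d · h(b, d, b), h(a, b, b), a · c · d)
Match R1:  consume h(b, d, b);  v := d, w := a · b · d · d, y := b
The variable takes the whole remainder — replace the entire application.
New term:  h(d, h(a, b, b), a · c · d)

Answer: h(d, h(a, b, b), a · c · d)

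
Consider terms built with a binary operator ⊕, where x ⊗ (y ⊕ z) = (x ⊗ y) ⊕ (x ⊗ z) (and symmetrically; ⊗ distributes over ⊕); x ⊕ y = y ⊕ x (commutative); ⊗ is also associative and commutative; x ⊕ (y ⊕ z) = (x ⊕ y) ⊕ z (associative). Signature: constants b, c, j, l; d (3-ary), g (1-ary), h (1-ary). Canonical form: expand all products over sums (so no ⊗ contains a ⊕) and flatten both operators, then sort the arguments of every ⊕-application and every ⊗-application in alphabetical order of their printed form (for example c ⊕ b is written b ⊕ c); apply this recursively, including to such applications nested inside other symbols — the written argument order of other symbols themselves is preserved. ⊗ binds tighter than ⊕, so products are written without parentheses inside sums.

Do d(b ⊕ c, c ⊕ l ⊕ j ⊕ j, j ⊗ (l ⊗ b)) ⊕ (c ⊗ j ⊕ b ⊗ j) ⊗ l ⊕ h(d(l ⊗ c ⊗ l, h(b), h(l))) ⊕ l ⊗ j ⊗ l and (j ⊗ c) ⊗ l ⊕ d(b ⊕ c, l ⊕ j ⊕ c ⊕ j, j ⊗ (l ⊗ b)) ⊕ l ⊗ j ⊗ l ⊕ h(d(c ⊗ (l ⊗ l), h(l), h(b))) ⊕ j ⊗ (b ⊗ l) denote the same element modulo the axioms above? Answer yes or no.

Left:  d(b ⊕ c, c ⊕ l ⊕ j ⊕ j, j ⊗ (l ⊗ b)) ⊕ (c ⊗ j ⊕ b ⊗ j) ⊗ l ⊕ h(d(l ⊗ c ⊗ l, h(b), h(l))) ⊕ l ⊗ j ⊗ l
  Distribute:  d(b ⊕ c, c ⊕ j ⊕ j ⊕ l, b ⊗ j ⊗ l) ⊕ c ⊗ j ⊗ l ⊕ b ⊗ j ⊗ l ⊕ h(d(c ⊗ l ⊗ l, h(b), h(l))) ⊕ j ⊗ l ⊗ l
  Sort arguments:  b ⊗ j ⊗ l ⊕ c ⊗ j ⊗ l ⊕ d(b ⊕ c, c ⊕ j ⊕ j ⊕ l, b ⊗ j ⊗ l) ⊕ h(d(c ⊗ l ⊗ l, h(b), h(l))) ⊕ j ⊗ l ⊗ l
Right:  (j ⊗ c) ⊗ l ⊕ d(b ⊕ c, l ⊕ j ⊕ c ⊕ j, j ⊗ (l ⊗ b)) ⊕ l ⊗ j ⊗ l ⊕ h(d(c ⊗ (l ⊗ l), h(l), h(b))) ⊕ j ⊗ (b ⊗ l)
  Flatten:  c ⊗ j ⊗ l ⊕ d(b ⊕ c, c ⊕ j ⊕ j ⊕ l, b ⊗ j ⊗ l) ⊕ j ⊗ l ⊗ l ⊕ h(d(c ⊗ l ⊗ l, h(l), h(b))) ⊕ b ⊗ j ⊗ l
  Sort arguments:  b ⊗ j ⊗ l ⊕ c ⊗ j ⊗ l ⊕ d(b ⊕ c, c ⊕ j ⊕ j ⊕ l, b ⊗ j ⊗ l) ⊕ h(d(c ⊗ l ⊗ l, h(l), h(b))) ⊕ j ⊗ l ⊗ l

Answer: no — b ⊗ j ⊗ l ⊕ c ⊗ j ⊗ l ⊕ d(b ⊕ c, c ⊕ j ⊕ j ⊕ l, b ⊗ j ⊗ l) ⊕ h(d(c ⊗ l ⊗ l, h(b), h(l))) ⊕ j ⊗ l ⊗ l vs b ⊗ j ⊗ l ⊕ c ⊗ j ⊗ l ⊕ d(b ⊕ c, c ⊕ j ⊕ j ⊕ l, b ⊗ j ⊗ l) ⊕ h(d(c ⊗ l ⊗ l, h(l), h(b))) ⊕ j ⊗ l ⊗ l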